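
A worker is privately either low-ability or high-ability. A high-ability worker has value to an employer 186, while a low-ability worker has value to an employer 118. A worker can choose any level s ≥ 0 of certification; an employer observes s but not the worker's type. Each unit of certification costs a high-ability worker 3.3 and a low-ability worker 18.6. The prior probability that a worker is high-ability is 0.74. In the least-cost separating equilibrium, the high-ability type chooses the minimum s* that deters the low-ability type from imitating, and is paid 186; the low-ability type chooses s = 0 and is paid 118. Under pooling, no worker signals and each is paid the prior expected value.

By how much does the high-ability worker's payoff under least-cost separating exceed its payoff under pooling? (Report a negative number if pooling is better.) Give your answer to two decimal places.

Least-cost separating signal: s* solves 118 = 186 − 18.6·s*, so s* = (186 − 118)/18.6 ≈ 3.6559.
High-ability type's separating payoff: 186 − 3.3 × s* = 186 − 3.3 × (186 − 118)/18.6 = 186 − 224.4/18.6 ≈ 173.9355.
Pooling payoff: 0.74 × 186 + 0.26 × 118 = 168.32.
Difference: 173.9355 − 168.32 = 5.6155, i.e. 5.62 to two decimal places.
The high-ability type prefers to separate.

5.62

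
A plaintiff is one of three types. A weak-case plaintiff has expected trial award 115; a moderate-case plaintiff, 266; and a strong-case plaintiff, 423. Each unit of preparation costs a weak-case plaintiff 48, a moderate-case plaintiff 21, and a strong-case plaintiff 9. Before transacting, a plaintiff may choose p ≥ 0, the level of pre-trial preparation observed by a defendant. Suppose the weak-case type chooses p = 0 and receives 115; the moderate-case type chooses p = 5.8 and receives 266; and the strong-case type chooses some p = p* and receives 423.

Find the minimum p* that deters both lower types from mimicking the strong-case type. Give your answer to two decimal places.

Weak-case type (on-path payoff 115) won't mimic when 115 ≥ 423 − 48·p*, i.e. p* ≥ 6.42.
Moderate-case type (on-path payoff 266 − 21×5.8 = 144.2) won't mimic when 144.2 ≥ 423 − 21·p*, i.e. p* ≥ 13.28.
Both must hold, so p* = max(6.42, 13.28) = 13.28. The moderate-case type's constraint binds.

13.28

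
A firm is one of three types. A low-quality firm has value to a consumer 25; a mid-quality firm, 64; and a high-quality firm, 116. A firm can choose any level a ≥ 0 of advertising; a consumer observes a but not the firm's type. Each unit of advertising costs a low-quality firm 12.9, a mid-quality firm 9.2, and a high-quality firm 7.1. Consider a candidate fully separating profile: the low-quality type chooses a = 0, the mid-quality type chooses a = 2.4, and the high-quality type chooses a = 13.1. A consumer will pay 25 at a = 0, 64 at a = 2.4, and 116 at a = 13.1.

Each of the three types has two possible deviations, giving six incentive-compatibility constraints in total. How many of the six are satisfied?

3

Low-quality (own payoff 25): to a=2.4 gives 64 − 12.9×2.4 = 33.04 → profitable ✗; to a=13.1 gives 116 − 12.9×13.1 = -52.99 → no gain ✓.
High-quality (own payoff 116 − 7.1×13.1 = 22.99): to a=0 gives 25 → profitable ✗; to a=2.4 gives 64 − 7.1×2.4 = 46.96 → profitable ✗.
Mid-quality (own payoff 64 − 9.2×2.4 = 41.92): to a=0 gives 25 → no gain ✓; to a=13.1 gives 116 − 9.2×13.1 = -4.52 → no gain ✓.
3 of the 6 constraints hold; not an equilibrium.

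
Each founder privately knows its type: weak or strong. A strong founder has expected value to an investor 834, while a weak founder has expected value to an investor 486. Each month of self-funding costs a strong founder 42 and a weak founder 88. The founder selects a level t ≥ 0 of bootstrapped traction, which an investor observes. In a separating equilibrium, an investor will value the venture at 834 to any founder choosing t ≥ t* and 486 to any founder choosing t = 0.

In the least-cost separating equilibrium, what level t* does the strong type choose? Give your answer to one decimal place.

4.0

A weak founder choosing t = 0 receives 486.
Imitating at t* instead would pay 834 at cost 88·t*, netting 834 − 88·t*.
Indifference: 486 = 834 − 88·t*, so t* = (834 − 486) / 88 ≈ 4.0.
At t* the weak type's incentive constraint just binds; the strong type strictly prefers t* since its per-unit cost is lower.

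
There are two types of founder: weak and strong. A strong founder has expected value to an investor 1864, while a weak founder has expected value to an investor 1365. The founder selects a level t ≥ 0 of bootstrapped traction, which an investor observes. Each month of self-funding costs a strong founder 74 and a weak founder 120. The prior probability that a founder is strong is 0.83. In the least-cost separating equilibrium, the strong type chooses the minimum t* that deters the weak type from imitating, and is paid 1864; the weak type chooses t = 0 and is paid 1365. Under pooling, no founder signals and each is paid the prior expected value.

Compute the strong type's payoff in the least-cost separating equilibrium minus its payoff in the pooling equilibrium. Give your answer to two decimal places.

-222.89

Least-cost separating signal: t* solves 1365 = 1864 − 120·t*, so t* = (1864 − 1365)/120 ≈ 4.1583.
Strong type's separating payoff: 1864 − 74 × t* = 1864 − 74 × (1864 − 1365)/120 = 1864 − 36926/120 ≈ 1556.2833.
Pooling payoff: 0.83 × 1864 + 0.17 × 1365 = 1779.17.
Difference: 1556.2833 − 1779.17 = -222.8867, i.e. -222.89 to two decimal places.
The strong type would prefer the pooling outcome.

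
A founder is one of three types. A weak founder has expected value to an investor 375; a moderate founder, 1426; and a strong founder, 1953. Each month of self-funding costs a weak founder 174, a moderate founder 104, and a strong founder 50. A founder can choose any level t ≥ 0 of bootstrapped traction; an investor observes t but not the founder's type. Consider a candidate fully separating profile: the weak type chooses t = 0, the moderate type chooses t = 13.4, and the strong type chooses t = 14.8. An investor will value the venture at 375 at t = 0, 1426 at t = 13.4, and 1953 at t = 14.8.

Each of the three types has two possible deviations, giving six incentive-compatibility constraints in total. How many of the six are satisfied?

Weak (own payoff 375): to t=13.4 gives 1426 − 174×13.4 = -905.6 → no gain ✓; to t=14.8 gives 1953 − 174×14.8 = -622.2 → no gain ✓.
Strong (own payoff 1953 − 50×14.8 = 1213): to t=0 gives 375 → no gain ✓; to t=13.4 gives 1426 − 50×13.4 = 756 → no gain ✓.
Moderate (own payoff 1426 − 104×13.4 = 32.4): to t=0 gives 375 → profitable ✗; to t=14.8 gives 1953 − 104×14.8 = 413.8 → profitable ✗.
4 of the 6 constraints hold; not an equilibrium.

4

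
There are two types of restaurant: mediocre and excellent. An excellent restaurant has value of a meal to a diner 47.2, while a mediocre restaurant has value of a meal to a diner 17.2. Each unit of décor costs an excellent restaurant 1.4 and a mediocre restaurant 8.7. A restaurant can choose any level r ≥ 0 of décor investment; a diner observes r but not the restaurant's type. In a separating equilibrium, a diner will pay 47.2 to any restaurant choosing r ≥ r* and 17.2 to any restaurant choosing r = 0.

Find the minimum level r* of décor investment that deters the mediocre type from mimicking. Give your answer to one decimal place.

A mediocre restaurant choosing r = 0 receives 17.2.
Imitating at r* instead would pay 47.2 at cost 8.7·r*, netting 47.2 − 8.7·r*.
Indifference: 17.2 = 47.2 − 8.7·r*, so r* = (47.2 − 17.2) / 8.7 ≈ 3.4.
At r* the mediocre type's incentive constraint just binds; the excellent type strictly prefers r* since its per-unit cost is lower.

3.4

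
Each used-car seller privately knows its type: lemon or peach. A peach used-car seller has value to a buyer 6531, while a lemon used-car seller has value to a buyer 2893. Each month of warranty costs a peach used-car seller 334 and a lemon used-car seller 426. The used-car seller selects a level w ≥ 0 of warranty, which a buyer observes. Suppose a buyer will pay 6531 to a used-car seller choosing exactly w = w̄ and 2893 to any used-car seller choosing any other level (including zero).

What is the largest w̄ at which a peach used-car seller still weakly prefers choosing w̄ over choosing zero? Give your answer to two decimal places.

10.89

Choosing w̄ yields the peach type 6531 − 334·w̄; choosing zero yields 2893.
The peach type is indifferent at 6531 − 334·w̄ = 2893, i.e. w̄ = (6531 − 2893) / 334 ≈ 10.89.
For any w̄ above 10.89 the peach type would rather pool at zero, so separation collapses.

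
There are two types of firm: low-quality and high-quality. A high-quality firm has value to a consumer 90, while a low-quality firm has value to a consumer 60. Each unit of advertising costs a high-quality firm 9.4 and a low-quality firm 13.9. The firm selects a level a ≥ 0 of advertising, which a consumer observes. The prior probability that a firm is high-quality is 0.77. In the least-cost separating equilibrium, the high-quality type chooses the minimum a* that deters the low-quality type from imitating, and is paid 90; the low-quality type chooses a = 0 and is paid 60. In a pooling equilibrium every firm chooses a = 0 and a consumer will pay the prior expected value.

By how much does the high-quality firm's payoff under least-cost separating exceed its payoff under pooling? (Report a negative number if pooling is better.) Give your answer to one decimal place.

-13.4

Least-cost separating signal: a* solves 60 = 90 − 13.9·a*, so a* = (90 − 60)/13.9 ≈ 2.1583.
High-quality type's separating payoff: 90 − 9.4 × a* = 90 − 9.4 × (90 − 60)/13.9 = 90 − 282/13.9 ≈ 69.712.
Pooling payoff: 0.77 × 90 + 0.23 × 60 = 83.1.
Difference: 69.712 − 83.1 = -13.388, i.e. -13.4 to one decimal place.
The high-quality type would prefer the pooling outcome.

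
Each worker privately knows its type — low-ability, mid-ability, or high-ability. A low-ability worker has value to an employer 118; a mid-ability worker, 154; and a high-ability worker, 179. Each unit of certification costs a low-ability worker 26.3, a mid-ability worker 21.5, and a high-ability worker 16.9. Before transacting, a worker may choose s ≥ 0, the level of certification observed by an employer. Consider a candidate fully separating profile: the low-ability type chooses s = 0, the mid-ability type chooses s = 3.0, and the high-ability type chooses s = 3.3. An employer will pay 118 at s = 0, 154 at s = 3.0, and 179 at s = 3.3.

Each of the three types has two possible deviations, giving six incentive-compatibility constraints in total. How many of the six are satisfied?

4

Mid-ability (own payoff 154 − 21.5×3.0 = 89.5): to s=0 gives 118 → profitable ✗; to s=3.3 gives 179 − 21.5×3.3 = 108.05 → profitable ✗.
Low-ability (own payoff 118): to s=3.0 gives 154 − 26.3×3.0 = 75.1 → no gain ✓; to s=3.3 gives 179 − 26.3×3.3 = 92.21 → no gain ✓.
High-ability (own payoff 179 − 16.9×3.3 = 123.23): to s=0 gives 118 → no gain ✓; to s=3.0 gives 154 − 16.9×3.0 = 103.3 → no gain ✓.
4 of the 6 constraints hold; not an equilibrium.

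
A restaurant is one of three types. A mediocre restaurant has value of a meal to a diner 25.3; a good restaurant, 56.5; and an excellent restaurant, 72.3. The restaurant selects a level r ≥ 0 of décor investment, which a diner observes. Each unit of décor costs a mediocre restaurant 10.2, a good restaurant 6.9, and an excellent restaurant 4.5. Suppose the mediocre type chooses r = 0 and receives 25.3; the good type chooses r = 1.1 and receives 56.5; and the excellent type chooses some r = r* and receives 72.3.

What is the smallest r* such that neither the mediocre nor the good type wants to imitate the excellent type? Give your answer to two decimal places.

4.61

Good type (on-path payoff 56.5 − 6.9×1.1 = 48.91) won't mimic when 48.91 ≥ 72.3 − 6.9·r*, i.e. r* ≥ 3.39.
Mediocre type (on-path payoff 25.3) won't mimic when 25.3 ≥ 72.3 − 10.2·r*, i.e. r* ≥ 4.61.
Both must hold, so r* = max(4.61, 3.39) = 4.61. The mediocre type's constraint binds.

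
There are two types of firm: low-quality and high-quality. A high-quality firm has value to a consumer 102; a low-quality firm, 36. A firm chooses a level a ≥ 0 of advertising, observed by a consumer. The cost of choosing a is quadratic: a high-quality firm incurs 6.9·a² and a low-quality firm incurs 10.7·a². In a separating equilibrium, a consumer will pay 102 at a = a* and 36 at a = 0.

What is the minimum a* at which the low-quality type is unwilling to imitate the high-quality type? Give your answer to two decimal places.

2.48

The low-quality type at a = 0 receives 36; imitating at a* yields 102 − 10.7·a*².
Indifference: 36 = 102 − 10.7·a*², so a*² = (102 − 36) / 10.7 ≈ 6.1682.
a* = √6.1682 ≈ 2.48.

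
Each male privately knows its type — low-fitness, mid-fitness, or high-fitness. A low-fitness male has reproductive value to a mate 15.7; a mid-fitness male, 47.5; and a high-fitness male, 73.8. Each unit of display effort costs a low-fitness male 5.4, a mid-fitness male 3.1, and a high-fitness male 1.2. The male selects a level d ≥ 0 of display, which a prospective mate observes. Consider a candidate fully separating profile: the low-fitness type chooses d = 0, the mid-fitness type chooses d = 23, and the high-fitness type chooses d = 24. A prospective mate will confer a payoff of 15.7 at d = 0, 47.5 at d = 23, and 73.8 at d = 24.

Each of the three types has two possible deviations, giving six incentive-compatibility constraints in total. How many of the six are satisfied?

Mid-fitness (own payoff 47.5 − 3.1×23 = -23.8): to d=0 gives 15.7 → profitable ✗; to d=24 gives 73.8 − 3.1×24 = -0.6 → profitable ✗.
High-fitness (own payoff 73.8 − 1.2×24 = 45): to d=0 gives 15.7 → no gain ✓; to d=23 gives 47.5 − 1.2×23 = 19.9 → no gain ✓.
Low-fitness (own payoff 15.7): to d=23 gives 47.5 − 5.4×23 = -76.7 → no gain ✓; to d=24 gives 73.8 − 5.4×24 = -55.8 → no gain ✓.
4 of the 6 constraints hold; not an equilibrium.

4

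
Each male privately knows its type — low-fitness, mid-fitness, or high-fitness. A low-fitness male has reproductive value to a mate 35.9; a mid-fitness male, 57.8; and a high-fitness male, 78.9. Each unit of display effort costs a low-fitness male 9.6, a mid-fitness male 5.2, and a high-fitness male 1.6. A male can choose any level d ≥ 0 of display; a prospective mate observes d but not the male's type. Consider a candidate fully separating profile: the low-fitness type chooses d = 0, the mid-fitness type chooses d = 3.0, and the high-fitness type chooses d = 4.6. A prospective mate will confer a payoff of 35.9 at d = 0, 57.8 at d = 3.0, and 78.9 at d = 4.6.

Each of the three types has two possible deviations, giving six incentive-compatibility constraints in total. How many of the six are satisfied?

Low-fitness (own payoff 35.9): to d=3.0 gives 57.8 − 9.6×3.0 = 29 → no gain ✓; to d=4.6 gives 78.9 − 9.6×4.6 = 34.74 → no gain ✓.
High-fitness (own payoff 78.9 − 1.6×4.6 = 71.54): to d=0 gives 35.9 → no gain ✓; to d=3.0 gives 57.8 − 1.6×3.0 = 53 → no gain ✓.
Mid-fitness (own payoff 57.8 − 5.2×3.0 = 42.2): to d=0 gives 35.9 → no gain ✓; to d=4.6 gives 78.9 − 5.2×4.6 = 54.98 → profitable ✗.
5 of the 6 constraints hold; not an equilibrium.

5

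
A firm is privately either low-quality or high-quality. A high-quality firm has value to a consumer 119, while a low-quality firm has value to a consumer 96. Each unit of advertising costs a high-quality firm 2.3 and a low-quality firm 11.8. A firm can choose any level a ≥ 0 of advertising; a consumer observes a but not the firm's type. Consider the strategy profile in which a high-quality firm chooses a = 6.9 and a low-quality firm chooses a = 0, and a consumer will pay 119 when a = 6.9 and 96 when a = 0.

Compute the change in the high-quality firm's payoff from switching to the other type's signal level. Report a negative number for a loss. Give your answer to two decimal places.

-7.13

Playing a = 6.9 the high-quality firm receives 119 − 2.3 × 6.9 = 103.13.
Deviating to a = 0 yields 96 instead.
Gain from deviating: 96 − 103.13 = -7.13.
The gain is negative, so the high-quality type's incentive-compatibility constraint is satisfied.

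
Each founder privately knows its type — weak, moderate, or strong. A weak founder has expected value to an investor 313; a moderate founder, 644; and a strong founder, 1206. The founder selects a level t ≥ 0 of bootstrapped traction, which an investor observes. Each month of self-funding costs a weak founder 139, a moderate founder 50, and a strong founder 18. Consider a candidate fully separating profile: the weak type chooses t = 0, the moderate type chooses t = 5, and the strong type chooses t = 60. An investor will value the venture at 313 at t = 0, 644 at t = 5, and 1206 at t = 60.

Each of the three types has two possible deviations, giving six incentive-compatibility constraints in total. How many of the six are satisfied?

4

Strong (own payoff 1206 − 18×60 = 126): to t=0 gives 313 → profitable ✗; to t=5 gives 644 − 18×5 = 554 → profitable ✗.
Weak (own payoff 313): to t=5 gives 644 − 139×5 = -51 → no gain ✓; to t=60 gives 1206 − 139×60 = -7134 → no gain ✓.
Moderate (own payoff 644 − 50×5 = 394): to t=0 gives 313 → no gain ✓; to t=60 gives 1206 − 50×60 = -1794 → no gain ✓.
4 of the 6 constraints hold; not an equilibrium.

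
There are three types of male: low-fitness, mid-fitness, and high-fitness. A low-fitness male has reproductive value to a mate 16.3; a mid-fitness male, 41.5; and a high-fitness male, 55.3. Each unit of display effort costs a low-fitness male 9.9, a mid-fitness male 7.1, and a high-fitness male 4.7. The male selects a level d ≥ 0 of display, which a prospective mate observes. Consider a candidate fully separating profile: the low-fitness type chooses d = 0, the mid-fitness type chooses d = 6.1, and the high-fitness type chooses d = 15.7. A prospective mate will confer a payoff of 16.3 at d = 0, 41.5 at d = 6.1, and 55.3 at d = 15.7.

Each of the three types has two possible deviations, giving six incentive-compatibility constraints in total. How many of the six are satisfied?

Mid-fitness (own payoff 41.5 − 7.1×6.1 = -1.81): to d=0 gives 16.3 → profitable ✗; to d=15.7 gives 55.3 − 7.1×15.7 = -56.17 → no gain ✓.
Low-fitness (own payoff 16.3): to d=6.1 gives 41.5 − 9.9×6.1 = -18.89 → no gain ✓; to d=15.7 gives 55.3 − 9.9×15.7 = -100.13 → no gain ✓.
High-fitness (own payoff 55.3 − 4.7×15.7 = -18.49): to d=0 gives 16.3 → profitable ✗; to d=6.1 gives 41.5 − 4.7×6.1 = 12.83 → profitable ✗.
3 of the 6 constraints hold; not an equilibrium.

3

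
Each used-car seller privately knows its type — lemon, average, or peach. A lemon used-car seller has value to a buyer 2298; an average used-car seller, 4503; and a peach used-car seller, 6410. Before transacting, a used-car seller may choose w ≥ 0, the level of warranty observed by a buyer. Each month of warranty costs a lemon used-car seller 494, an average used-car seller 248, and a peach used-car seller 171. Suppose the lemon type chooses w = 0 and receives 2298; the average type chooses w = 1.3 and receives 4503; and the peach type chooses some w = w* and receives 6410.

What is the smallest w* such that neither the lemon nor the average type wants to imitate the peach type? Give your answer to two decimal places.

8.99

Lemon type (on-path payoff 2298) won't mimic when 2298 ≥ 6410 − 494·w*, i.e. w* ≥ 8.32.
Average type (on-path payoff 4503 − 248×1.3 = 4180.6) won't mimic when 4180.6 ≥ 6410 − 248·w*, i.e. w* ≥ 8.99.
Both must hold, so w* = max(8.32, 8.99) = 8.99. The average type's constraint binds.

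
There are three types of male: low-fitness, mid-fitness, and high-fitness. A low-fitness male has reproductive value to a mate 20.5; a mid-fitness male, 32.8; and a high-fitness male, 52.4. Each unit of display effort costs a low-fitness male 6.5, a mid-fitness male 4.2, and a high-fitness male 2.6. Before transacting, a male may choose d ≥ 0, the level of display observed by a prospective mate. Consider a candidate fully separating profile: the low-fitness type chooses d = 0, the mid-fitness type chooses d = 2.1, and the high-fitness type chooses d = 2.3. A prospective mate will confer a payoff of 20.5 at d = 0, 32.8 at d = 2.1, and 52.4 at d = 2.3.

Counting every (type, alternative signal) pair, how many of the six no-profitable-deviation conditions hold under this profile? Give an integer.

4

Mid-fitness (own payoff 32.8 − 4.2×2.1 = 23.98): to d=0 gives 20.5 → no gain ✓; to d=2.3 gives 52.4 − 4.2×2.3 = 42.74 → profitable ✗.
High-fitness (own payoff 52.4 − 2.6×2.3 = 46.42): to d=0 gives 20.5 → no gain ✓; to d=2.1 gives 32.8 − 2.6×2.1 = 27.34 → no gain ✓.
Low-fitness (own payoff 20.5): to d=2.1 gives 32.8 − 6.5×2.1 = 19.15 → no gain ✓; to d=2.3 gives 52.4 − 6.5×2.3 = 37.45 → profitable ✗.
4 of the 6 constraints hold; not an equilibrium.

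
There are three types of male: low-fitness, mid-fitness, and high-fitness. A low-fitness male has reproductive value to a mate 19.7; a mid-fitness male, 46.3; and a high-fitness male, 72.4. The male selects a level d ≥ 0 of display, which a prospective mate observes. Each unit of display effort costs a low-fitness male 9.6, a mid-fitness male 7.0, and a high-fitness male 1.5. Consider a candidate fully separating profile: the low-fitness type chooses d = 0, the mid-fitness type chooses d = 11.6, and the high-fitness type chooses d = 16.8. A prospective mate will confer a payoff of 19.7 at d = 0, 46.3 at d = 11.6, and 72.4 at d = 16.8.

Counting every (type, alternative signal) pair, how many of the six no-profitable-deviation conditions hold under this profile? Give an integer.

High-fitness (own payoff 72.4 − 1.5×16.8 = 47.2): to d=0 gives 19.7 → no gain ✓; to d=11.6 gives 46.3 − 1.5×11.6 = 28.9 → no gain ✓.
Low-fitness (own payoff 19.7): to d=11.6 gives 46.3 − 9.6×11.6 = -65.06 → no gain ✓; to d=16.8 gives 72.4 − 9.6×16.8 = -88.88 → no gain ✓.
Mid-fitness (own payoff 46.3 − 7.0×11.6 = -34.9): to d=0 gives 19.7 → profitable ✗; to d=16.8 gives 72.4 − 7.0×16.8 = -45.2 → no gain ✓.
5 of the 6 constraints hold; not an equilibrium.

5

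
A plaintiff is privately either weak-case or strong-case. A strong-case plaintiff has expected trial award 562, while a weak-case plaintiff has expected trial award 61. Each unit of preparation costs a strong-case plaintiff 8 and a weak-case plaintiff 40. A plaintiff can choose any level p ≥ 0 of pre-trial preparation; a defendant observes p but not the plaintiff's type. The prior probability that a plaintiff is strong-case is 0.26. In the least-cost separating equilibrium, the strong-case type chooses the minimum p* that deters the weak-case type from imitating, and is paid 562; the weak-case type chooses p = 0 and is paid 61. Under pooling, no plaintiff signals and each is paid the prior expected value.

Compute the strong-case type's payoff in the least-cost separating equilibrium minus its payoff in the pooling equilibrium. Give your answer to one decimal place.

Least-cost separating signal: p* solves 61 = 562 − 40·p*, so p* = (562 − 61)/40 = 12.525.
Strong-case type's separating payoff: 562 − 8 × p* = 562 − 8 × (562 − 61)/40 = 562 − 4008/40 = 461.8.
Pooling payoff: 0.26 × 562 + 0.74 × 61 = 191.26.
Difference: 461.8 − 191.26 = 270.54, i.e. 270.5 to one decimal place.
The strong-case type prefers to separate.

270.5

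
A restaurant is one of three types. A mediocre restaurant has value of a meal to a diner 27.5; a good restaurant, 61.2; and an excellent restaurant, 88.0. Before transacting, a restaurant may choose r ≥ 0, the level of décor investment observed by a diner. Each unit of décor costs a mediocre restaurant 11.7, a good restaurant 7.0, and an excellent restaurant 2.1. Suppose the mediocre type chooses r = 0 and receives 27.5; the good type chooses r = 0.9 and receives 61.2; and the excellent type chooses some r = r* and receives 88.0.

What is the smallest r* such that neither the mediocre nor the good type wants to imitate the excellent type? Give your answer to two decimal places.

5.17

Good type (on-path payoff 61.2 − 7.0×0.9 = 54.9) won't mimic when 54.9 ≥ 88.0 − 7.0·r*, i.e. r* ≥ 4.73.
Mediocre type (on-path payoff 27.5) won't mimic when 27.5 ≥ 88.0 − 11.7·r*, i.e. r* ≥ 5.17.
Both must hold, so r* = max(5.17, 4.73) = 5.17. The mediocre type's constraint binds.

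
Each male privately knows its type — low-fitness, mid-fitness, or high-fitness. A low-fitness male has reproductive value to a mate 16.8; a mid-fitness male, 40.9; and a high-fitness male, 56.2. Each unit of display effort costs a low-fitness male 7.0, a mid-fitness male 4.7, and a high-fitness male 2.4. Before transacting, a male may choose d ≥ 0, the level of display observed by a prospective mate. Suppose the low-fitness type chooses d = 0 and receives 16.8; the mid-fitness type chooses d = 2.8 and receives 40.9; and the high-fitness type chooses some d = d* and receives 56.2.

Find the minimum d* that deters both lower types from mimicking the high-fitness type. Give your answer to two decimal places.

Low-fitness type (on-path payoff 16.8) won't mimic when 16.8 ≥ 56.2 − 7.0·d*, i.e. d* ≥ 5.63.
Mid-fitness type (on-path payoff 40.9 − 4.7×2.8 = 27.74) won't mimic when 27.74 ≥ 56.2 − 4.7·d*, i.e. d* ≥ 6.06.
Both must hold, so d* = max(5.63, 6.06) = 6.06. The mid-fitness type's constraint binds.

6.06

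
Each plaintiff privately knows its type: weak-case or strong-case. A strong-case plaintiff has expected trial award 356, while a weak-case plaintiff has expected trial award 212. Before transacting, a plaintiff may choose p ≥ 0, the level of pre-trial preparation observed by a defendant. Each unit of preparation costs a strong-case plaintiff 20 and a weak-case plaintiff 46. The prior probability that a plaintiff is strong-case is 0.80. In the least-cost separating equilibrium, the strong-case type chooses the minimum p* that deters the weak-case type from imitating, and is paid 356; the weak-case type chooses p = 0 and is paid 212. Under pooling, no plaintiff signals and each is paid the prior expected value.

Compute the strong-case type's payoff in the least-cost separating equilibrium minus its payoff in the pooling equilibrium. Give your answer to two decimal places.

-33.81

Least-cost separating signal: p* solves 212 = 356 − 46·p*, so p* = (356 − 212)/46 ≈ 3.1304.
Strong-case type's separating payoff: 356 − 20 × p* = 356 − 20 × (356 − 212)/46 = 356 − 2880/46 ≈ 293.3913.
Pooling payoff: 0.80 × 356 + 0.20 × 212 = 327.2.
Difference: 293.3913 − 327.2 = -33.8087, i.e. -33.81 to two decimal places.
The strong-case type would prefer the pooling outcome.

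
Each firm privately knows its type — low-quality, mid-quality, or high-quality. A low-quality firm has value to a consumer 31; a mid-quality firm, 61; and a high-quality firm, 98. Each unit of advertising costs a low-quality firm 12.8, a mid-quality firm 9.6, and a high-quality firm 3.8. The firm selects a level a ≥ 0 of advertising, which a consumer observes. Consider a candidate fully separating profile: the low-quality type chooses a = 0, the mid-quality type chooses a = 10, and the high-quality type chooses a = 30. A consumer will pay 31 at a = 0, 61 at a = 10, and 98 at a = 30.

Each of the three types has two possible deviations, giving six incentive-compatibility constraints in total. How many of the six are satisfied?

3

Mid-quality (own payoff 61 − 9.6×10 = -35): to a=0 gives 31 → profitable ✗; to a=30 gives 98 − 9.6×30 = -190 → no gain ✓.
Low-quality (own payoff 31): to a=10 gives 61 − 12.8×10 = -67 → no gain ✓; to a=30 gives 98 − 12.8×30 = -286 → no gain ✓.
High-quality (own payoff 98 − 3.8×30 = -16): to a=0 gives 31 → profitable ✗; to a=10 gives 61 − 3.8×10 = 23 → profitable ✗.
3 of the 6 constraints hold; not an equilibrium.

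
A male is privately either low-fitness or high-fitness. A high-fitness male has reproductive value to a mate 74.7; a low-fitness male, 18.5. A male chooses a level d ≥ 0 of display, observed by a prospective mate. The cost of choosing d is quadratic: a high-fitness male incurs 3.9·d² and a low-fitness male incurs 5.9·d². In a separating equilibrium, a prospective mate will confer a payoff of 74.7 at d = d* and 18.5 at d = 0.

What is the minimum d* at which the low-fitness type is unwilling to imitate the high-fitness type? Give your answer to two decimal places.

The low-fitness type at d = 0 receives 18.5; imitating at d* yields 74.7 − 5.9·d*².
Indifference: 18.5 = 74.7 − 5.9·d*², so d*² = (74.7 − 18.5) / 5.9 ≈ 9.5254.
d* = √9.5254 ≈ 3.09.

3.09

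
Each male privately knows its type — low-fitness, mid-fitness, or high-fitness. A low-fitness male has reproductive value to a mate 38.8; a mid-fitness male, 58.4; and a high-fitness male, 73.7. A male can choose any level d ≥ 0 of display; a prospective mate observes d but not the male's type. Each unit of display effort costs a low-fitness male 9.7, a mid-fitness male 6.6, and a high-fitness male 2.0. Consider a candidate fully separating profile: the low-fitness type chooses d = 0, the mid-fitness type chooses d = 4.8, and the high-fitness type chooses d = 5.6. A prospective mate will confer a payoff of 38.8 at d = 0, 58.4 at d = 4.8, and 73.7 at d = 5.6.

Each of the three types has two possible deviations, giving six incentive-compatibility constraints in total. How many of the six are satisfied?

4

Mid-fitness (own payoff 58.4 − 6.6×4.8 = 26.72): to d=0 gives 38.8 → profitable ✗; to d=5.6 gives 73.7 − 6.6×5.6 = 36.74 → profitable ✗.
High-fitness (own payoff 73.7 − 2.0×5.6 = 62.5): to d=0 gives 38.8 → no gain ✓; to d=4.8 gives 58.4 − 2.0×4.8 = 48.8 → no gain ✓.
Low-fitness (own payoff 38.8): to d=4.8 gives 58.4 − 9.7×4.8 = 11.84 → no gain ✓; to d=5.6 gives 73.7 − 9.7×5.6 = 19.38 → no gain ✓.
4 of the 6 constraints hold; not an equilibrium.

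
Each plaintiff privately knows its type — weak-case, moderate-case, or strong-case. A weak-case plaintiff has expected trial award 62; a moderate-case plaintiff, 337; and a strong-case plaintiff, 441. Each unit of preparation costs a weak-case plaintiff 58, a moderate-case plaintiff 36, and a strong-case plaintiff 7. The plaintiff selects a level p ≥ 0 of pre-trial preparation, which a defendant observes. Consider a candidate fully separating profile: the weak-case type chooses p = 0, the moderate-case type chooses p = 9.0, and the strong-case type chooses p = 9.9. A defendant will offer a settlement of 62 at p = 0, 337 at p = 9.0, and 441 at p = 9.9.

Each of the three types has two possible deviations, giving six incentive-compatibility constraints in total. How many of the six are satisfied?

4

Moderate-case (own payoff 337 − 36×9.0 = 13): to p=0 gives 62 → profitable ✗; to p=9.9 gives 441 − 36×9.9 = 84.6 → profitable ✗.
Strong-case (own payoff 441 − 7×9.9 = 371.7): to p=0 gives 62 → no gain ✓; to p=9.0 gives 337 − 7×9.0 = 274 → no gain ✓.
Weak-case (own payoff 62): to p=9.0 gives 337 − 58×9.0 = -185 → no gain ✓; to p=9.9 gives 441 − 58×9.9 = -133.2 → no gain ✓.
4 of the 6 constraints hold; not an equilibrium.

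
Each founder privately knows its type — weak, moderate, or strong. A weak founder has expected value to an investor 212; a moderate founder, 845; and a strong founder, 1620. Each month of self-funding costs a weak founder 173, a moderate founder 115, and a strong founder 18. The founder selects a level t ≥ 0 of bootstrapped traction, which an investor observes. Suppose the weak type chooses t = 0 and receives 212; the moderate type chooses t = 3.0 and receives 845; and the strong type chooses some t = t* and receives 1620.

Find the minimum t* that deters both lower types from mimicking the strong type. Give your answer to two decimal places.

Moderate type (on-path payoff 845 − 115×3.0 = 500) won't mimic when 500 ≥ 1620 − 115·t*, i.e. t* ≥ 9.74.
Weak type (on-path payoff 212) won't mimic when 212 ≥ 1620 − 173·t*, i.e. t* ≥ 8.14.
Both must hold, so t* = max(8.14, 9.74) = 9.74. The moderate type's constraint binds.

9.74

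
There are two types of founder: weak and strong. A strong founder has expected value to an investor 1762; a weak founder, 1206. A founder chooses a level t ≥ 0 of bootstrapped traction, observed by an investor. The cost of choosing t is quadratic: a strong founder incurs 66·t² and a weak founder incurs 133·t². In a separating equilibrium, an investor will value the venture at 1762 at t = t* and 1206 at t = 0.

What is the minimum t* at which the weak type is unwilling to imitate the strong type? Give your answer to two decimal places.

The weak type at t = 0 receives 1206; imitating at t* yields 1762 − 133·t*².
Indifference: 1206 = 1762 − 133·t*², so t*² = (1762 − 1206) / 133 ≈ 4.1805.
t* = √4.1805 ≈ 2.04.

2.04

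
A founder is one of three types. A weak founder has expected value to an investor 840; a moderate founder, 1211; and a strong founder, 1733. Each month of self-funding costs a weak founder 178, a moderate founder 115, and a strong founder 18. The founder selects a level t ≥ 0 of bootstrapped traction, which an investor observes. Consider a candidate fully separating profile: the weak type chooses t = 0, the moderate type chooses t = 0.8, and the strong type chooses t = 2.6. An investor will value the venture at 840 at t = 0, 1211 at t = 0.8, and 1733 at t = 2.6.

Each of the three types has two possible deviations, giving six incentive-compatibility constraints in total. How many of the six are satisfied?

3

Strong (own payoff 1733 − 18×2.6 = 1686.2): to t=0 gives 840 → no gain ✓; to t=0.8 gives 1211 − 18×0.8 = 1196.6 → no gain ✓.
Moderate (own payoff 1211 − 115×0.8 = 1119): to t=0 gives 840 → no gain ✓; to t=2.6 gives 1733 − 115×2.6 = 1434 → profitable ✗.
Weak (own payoff 840): to t=0.8 gives 1211 − 178×0.8 = 1068.6 → profitable ✗; to t=2.6 gives 1733 − 178×2.6 = 1270.2 → profitable ✗.
3 of the 6 constraints hold; not an equilibrium.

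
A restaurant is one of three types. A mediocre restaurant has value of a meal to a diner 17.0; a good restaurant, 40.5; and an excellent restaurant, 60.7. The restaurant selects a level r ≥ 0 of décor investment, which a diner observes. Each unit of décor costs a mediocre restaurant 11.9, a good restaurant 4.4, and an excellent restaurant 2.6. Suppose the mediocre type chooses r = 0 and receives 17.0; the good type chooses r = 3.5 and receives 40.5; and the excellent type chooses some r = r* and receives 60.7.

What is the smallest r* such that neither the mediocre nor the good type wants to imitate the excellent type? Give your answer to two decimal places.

8.09

Mediocre type (on-path payoff 17.0) won't mimic when 17.0 ≥ 60.7 − 11.9·r*, i.e. r* ≥ 3.67.
Good type (on-path payoff 40.5 − 4.4×3.5 = 25.1) won't mimic when 25.1 ≥ 60.7 − 4.4·r*, i.e. r* ≥ 8.09.
Both must hold, so r* = max(3.67, 8.09) = 8.09. The good type's constraint binds.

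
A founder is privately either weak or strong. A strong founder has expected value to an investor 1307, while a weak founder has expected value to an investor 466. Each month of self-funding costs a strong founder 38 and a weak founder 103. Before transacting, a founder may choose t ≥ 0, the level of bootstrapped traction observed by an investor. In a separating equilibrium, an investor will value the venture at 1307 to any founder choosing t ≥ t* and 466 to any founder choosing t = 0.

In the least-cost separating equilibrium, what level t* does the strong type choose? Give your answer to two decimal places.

8.17

A weak founder choosing t = 0 receives 466.
Imitating at t* instead would pay 1307 at cost 103·t*, netting 1307 − 103·t*.
Indifference: 466 = 1307 − 103·t*, so t* = (1307 − 466) / 103 ≈ 8.17.
At t* the weak type's incentive constraint just binds; the strong type strictly prefers t* since its per-unit cost is lower.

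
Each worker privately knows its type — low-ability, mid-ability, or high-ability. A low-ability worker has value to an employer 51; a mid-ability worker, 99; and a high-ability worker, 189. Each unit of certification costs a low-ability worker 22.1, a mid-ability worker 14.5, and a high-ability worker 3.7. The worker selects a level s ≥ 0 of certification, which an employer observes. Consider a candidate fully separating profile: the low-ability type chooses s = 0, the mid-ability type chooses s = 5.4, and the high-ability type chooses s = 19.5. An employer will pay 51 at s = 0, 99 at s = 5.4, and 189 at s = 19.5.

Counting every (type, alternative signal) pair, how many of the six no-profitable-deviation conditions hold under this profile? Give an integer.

Mid-ability (own payoff 99 − 14.5×5.4 = 20.7): to s=0 gives 51 → profitable ✗; to s=19.5 gives 189 − 14.5×19.5 = -93.75 → no gain ✓.
Low-ability (own payoff 51): to s=5.4 gives 99 − 22.1×5.4 = -20.34 → no gain ✓; to s=19.5 gives 189 − 22.1×19.5 = -241.95 → no gain ✓.
High-ability (own payoff 189 − 3.7×19.5 = 116.85): to s=0 gives 51 → no gain ✓; to s=5.4 gives 99 − 3.7×5.4 = 79.02 → no gain ✓.
5 of the 6 constraints hold; not an equilibrium.

5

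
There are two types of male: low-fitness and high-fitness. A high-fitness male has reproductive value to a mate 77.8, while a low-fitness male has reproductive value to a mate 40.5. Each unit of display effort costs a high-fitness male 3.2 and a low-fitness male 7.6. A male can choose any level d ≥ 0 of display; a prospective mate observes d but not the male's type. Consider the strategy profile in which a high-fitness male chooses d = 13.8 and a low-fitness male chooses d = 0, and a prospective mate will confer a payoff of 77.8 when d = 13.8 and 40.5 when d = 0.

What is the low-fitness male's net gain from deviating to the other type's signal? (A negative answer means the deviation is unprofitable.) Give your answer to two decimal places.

-67.58

Playing d = 0 the low-fitness male receives 40.5.
Deviating to d = 13.8 brings payment 77.8 at cost 7.6 × 13.8 = 104.88, netting -27.08.
Gain from deviating: -27.08 − 40.5 = -67.58.
The gain is negative, so the low-fitness type's incentive-compatibility constraint is satisfied.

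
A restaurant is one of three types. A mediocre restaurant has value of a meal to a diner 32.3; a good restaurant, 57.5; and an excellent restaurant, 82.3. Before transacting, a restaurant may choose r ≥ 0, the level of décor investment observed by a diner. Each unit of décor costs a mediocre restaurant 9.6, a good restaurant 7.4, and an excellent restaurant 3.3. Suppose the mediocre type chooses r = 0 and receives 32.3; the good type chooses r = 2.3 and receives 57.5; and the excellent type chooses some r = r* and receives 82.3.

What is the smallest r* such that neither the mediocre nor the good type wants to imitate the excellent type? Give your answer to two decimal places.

5.65

Good type (on-path payoff 57.5 − 7.4×2.3 = 40.48) won't mimic when 40.48 ≥ 82.3 − 7.4·r*, i.e. r* ≥ 5.65.
Mediocre type (on-path payoff 32.3) won't mimic when 32.3 ≥ 82.3 − 9.6·r*, i.e. r* ≥ 5.21.
Both must hold, so r* = max(5.21, 5.65) = 5.65. The good type's constraint binds.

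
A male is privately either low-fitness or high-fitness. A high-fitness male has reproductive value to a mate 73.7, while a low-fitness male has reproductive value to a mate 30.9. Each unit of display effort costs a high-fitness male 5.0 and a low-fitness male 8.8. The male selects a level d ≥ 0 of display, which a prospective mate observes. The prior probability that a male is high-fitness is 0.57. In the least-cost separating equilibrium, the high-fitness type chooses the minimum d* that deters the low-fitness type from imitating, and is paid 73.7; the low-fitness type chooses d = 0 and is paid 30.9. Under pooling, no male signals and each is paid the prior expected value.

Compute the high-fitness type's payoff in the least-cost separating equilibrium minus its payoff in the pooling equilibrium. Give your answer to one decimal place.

-5.9

Least-cost separating signal: d* solves 30.9 = 73.7 − 8.8·d*, so d* = (73.7 − 30.9)/8.8 ≈ 4.8636.
High-fitness type's separating payoff: 73.7 − 5.0 × d* = 73.7 − 5.0 × (73.7 − 30.9)/8.8 = 73.7 − 214/8.8 ≈ 49.382.
Pooling payoff: 0.57 × 73.7 + 0.43 × 30.9 = 55.296.
Difference: 49.382 − 55.296 = -5.914, i.e. -5.9 to one decimal place.
The high-fitness type would prefer the pooling outcome.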